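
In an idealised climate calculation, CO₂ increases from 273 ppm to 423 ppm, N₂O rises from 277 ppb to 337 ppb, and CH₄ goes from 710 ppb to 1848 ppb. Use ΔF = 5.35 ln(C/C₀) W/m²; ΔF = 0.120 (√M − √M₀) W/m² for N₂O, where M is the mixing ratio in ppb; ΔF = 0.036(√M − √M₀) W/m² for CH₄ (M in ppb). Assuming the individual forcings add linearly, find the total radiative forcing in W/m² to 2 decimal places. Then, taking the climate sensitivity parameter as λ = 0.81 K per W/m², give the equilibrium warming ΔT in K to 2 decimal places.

ΔF = 3.14 W/m²; ΔT = 2.54 K

CO₂: 5.35 × ln(423/273) = 5.35 × ln(1.54945) = 5.35 × 0.43790 = 2.3428 W/m².
N₂O: 0.120 × (√337 − √277) = 0.120 × (18.3576 − 16.6433) = 0.120 × 1.7143 = 0.2057 W/m².
CH₄: 0.036 × (√1848 − √710) = 0.036 × (42.9884 − 26.6458) = 0.036 × 16.3426 = 0.5883 W/m².
Total ΔF = 2.3428 + 0.2057 + 0.5883 = 3.1368 W/m².
ΔT = λ ΔF = 0.81 × 3.14 = 2.5434 K.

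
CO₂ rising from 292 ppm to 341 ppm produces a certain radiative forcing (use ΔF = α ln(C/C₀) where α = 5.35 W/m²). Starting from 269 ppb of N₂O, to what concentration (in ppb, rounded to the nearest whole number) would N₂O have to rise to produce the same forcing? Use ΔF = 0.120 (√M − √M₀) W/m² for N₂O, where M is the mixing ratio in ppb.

CO₂ forcing: 5.35 × ln(341/292) = 5.35 × 0.155129 = 0.82994 W/m².
Set 0.120(√M − √269) = 0.82994: √M = 0.82994/0.120 + √269 = 6.9162 + 16.4012 = 23.3174.
M = (23.3174)² = 543.70 ppb.

M ≈ 544 ppb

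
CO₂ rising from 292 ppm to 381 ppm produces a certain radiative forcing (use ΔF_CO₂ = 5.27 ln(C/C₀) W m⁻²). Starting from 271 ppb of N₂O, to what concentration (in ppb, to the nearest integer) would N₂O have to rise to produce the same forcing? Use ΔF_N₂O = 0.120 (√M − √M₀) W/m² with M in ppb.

CO₂ forcing: 5.27 × ln(381/292) = 5.27 × 0.266046 = 1.40206 W/m².
Set 0.120(√M − √271) = 1.40206: √M = 1.40206/0.120 + √271 = 11.6838 + 16.4621 = 28.1459.
M = (28.1459)² = 792.19 ppb.

M ≈ 792 ppb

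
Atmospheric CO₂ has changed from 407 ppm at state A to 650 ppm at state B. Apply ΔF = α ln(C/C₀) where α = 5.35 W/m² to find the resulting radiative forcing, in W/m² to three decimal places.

ΔF = 2.505 W/m²

CO₂ absorption bands are partially saturated, so forcing scales with the logarithm of the concentration ratio.
CO₂: 5.35 × ln(650/407) = 5.35 × ln(1.59705) = 5.35 × 0.46816 = 2.5047 W/m².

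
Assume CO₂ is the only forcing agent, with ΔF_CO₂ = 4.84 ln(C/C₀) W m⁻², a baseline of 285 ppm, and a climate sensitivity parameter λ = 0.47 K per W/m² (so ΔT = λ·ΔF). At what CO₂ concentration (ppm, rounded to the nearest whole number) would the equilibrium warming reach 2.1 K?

C ≈ 717 ppm

Required forcing: ΔF = ΔT/λ = 2.1/0.47 = 4.4681 W/m².
Then ln(C/285) = ΔF/4.84 = 4.4681/4.84 = 0.92316.
So C = 285 × e^0.92316 = 285 × 2.51723 = 717.41 ppm.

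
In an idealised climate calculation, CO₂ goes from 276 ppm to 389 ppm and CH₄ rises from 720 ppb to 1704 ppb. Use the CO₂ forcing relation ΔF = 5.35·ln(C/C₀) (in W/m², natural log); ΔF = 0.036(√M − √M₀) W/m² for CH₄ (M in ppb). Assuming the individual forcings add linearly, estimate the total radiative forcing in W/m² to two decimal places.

CO₂: 5.35 × ln(389/276) = 5.35 × ln(1.40942) = 5.35 × 0.34318 = 1.8360 W/m².
CH₄: 0.036 × (√1704 − √720) = 0.036 × (41.2795 − 26.8328) = 0.036 × 14.4467 = 0.5201 W/m².
Total ΔF = 1.8360 + 0.5201 = 2.3561 W/m².

ΔF = 2.36 W/m²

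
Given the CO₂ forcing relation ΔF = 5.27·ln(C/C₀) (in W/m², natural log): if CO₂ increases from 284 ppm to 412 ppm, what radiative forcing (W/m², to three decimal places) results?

CO₂: 5.27 × ln(412/284) = 5.27 × ln(1.45070) = 5.27 × 0.37205 = 1.9607 W/m².

ΔF = 1.961 W/m²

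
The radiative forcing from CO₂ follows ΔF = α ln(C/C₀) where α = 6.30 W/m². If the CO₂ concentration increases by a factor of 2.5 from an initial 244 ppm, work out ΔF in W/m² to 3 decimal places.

ΔF = 6.30 × ln(2.5) = 6.30 × 0.91629 = 5.7726 W/m².

ΔF = 5.773 W/m²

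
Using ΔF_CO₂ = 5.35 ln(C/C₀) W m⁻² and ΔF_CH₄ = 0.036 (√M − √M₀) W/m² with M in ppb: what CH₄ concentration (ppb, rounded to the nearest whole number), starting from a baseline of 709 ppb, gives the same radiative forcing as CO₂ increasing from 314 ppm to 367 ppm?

CO₂ forcing: 5.35 × ln(367/314) = 5.35 × 0.155969 = 0.83443 W/m².
Set 0.036(√M − √709) = 0.83443: √M = 0.83443/0.036 + √709 = 23.1786 + 26.6271 = 49.8057.
M = (49.8057)² = 2480.61 ppb.

M ≈ 2481 ppb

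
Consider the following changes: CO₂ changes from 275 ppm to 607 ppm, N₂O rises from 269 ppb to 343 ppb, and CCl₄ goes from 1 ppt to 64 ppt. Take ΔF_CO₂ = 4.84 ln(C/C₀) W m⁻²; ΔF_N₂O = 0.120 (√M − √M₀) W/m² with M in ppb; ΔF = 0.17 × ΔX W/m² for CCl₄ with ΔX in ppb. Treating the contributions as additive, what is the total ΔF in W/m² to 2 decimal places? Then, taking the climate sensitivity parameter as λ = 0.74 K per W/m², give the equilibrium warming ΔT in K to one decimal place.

CO₂: 4.84 × ln(607/275) = 4.84 × ln(2.20727) = 4.84 × 0.79176 = 3.8321 W/m².
N₂O: 0.120 × (√343 − √269) = 0.120 × (18.5203 − 16.4012) = 0.120 × 2.1191 = 0.2543 W/m².
CCl₄: Δ = 64 − 1 = 63 ppt = 0.063 ppb; ΔF = 0.17 × 0.063 = 0.0107 W/m².
Total ΔF = 3.8321 + 0.2543 + 0.0107 = 4.0971 W/m².
ΔT = λ ΔF = 0.74 × 4.10 = 3.0340 K.

ΔF = 4.10 W/m²; ΔT = 3.0 K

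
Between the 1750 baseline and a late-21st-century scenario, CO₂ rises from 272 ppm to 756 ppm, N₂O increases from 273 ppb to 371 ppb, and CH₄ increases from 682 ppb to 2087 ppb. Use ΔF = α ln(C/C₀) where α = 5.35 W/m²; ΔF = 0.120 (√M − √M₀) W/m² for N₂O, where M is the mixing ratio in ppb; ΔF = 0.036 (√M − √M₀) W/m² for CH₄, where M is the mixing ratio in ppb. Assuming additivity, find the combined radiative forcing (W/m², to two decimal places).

ΔF = 6.50 W/m²

CO₂: 5.35 × ln(756/272) = 5.35 × ln(2.77941) = 5.35 × 1.02224 = 5.4690 W/m².
N₂O: 0.120 × (√371 − √273) = 0.120 × (19.2614 − 16.5227) = 0.120 × 2.7387 = 0.3286 W/m².
CH₄: 0.036 × (√2087 − √682) = 0.036 × (45.6837 − 26.1151) = 0.036 × 19.5686 = 0.7045 W/m².
Total ΔF = 5.4690 + 0.3286 + 0.7045 = 6.5021 W/m².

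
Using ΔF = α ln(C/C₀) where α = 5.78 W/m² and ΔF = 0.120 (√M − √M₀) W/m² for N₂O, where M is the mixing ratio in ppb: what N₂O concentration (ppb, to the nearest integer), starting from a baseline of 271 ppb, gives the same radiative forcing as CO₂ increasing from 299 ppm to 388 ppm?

M ≈ 842 ppb

CO₂ forcing: 5.78 × ln(388/299) = 5.78 × 0.260562 = 1.50605 W/m².
Set 0.120(√M − √271) = 1.50605: √M = 1.50605/0.120 + √271 = 12.5504 + 16.4621 = 29.0125.
M = (29.0125)² = 841.73 ppb.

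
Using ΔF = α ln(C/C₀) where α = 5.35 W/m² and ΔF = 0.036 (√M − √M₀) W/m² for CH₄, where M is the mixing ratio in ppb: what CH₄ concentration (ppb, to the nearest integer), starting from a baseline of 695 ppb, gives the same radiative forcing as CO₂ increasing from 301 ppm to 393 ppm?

M ≈ 4356 ppb

CO₂ forcing: 5.35 × ln(393/301) = 5.35 × 0.266699 = 1.42684 W/m².
Set 0.036(√M − √695) = 1.42684: √M = 1.42684/0.036 + √695 = 39.6344 + 26.3629 = 65.9973.
M = (65.9973)² = 4355.64 ppb.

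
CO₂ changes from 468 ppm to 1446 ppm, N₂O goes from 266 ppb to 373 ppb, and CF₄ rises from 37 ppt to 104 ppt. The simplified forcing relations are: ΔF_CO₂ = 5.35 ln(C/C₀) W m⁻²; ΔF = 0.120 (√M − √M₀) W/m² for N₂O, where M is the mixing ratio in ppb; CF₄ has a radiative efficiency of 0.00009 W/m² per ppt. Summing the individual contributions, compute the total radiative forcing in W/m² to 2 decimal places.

CO₂: 5.35 × ln(1446/468) = 5.35 × ln(3.08974) = 5.35 × 1.12809 = 6.0353 W/m².
N₂O: 0.120 × (√373 − √266) = 0.120 × (19.3132 − 16.3095) = 0.120 × 3.0037 = 0.3604 W/m².
CF₄: ΔF = 0.00009 × (104 − 37) = 0.00009 × 67 = 0.0060 W/m².
Total ΔF = 6.0353 + 0.3604 + 0.0060 = 6.4017 W/m².

ΔF = 6.40 W/m²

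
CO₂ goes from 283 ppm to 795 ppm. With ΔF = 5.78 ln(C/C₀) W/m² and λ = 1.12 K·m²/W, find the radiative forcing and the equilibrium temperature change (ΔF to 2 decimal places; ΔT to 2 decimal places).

CO₂: 5.78 × ln(795/283) = 5.78 × ln(2.80919) = 5.78 × 1.03290 = 5.9702 W/m².
ΔT = λ ΔF = 1.12 × 5.97 = 6.6864 K.

ΔF = 5.97 W/m²; ΔT = 6.69 K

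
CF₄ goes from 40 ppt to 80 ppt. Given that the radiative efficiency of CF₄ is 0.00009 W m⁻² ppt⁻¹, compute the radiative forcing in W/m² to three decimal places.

CF₄: ΔF = 0.00009 × (80 − 40) = 0.00009 × 40 = 0.0036 W/m².

ΔF = 0.004 W/m²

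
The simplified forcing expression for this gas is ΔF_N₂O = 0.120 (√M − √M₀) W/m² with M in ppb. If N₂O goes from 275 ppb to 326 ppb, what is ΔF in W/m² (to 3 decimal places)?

N₂O: 0.120 × (√326 − √275) = 0.120 × (18.0555 − 16.5831) = 0.120 × 1.4724 = 0.1767 W/m².

ΔF = 0.177 W/m²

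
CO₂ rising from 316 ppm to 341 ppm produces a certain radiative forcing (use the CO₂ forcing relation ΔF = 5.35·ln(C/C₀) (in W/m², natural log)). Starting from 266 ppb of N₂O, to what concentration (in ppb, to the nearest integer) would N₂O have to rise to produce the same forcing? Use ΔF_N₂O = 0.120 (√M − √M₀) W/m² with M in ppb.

M ≈ 388 ppb

CO₂ forcing: 5.35 × ln(341/316) = 5.35 × 0.076140 = 0.40735 W/m².
Set 0.120(√M − √266) = 0.40735: √M = 0.40735/0.120 + √266 = 3.3946 + 16.3095 = 19.7041.
M = (19.7041)² = 388.25 ppb.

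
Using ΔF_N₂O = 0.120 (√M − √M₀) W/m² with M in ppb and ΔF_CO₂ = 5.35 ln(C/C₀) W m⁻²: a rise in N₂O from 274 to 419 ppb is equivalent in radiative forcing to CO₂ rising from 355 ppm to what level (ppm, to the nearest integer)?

N₂O forcing: 0.120 × (√419 − √274) = 0.120 × (20.4695 − 16.5529) = 0.120 × 3.9166 = 0.46999 W/m².
Set 5.35 ln(C/355) = 0.46999: ln(C/355) = 0.46999/5.35 = 0.08785, so C = 355 × e^0.08785 = 355 × 1.09182 = 387.60 ppm.

C ≈ 388 ppm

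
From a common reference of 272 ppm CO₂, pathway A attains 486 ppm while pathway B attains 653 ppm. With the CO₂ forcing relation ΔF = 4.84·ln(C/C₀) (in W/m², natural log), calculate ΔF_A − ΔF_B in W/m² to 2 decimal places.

ΔF_A = 4.84 ln(486/272) = 4.84 × 0.58041 = 2.8092 W/m².
ΔF_B = 4.84 ln(653/272) = 4.84 × 0.87578 = 4.2388 W/m².
Difference: 2.8092 − 4.2388 = -1.4296 W/m².
(Equivalently, ΔF_A − ΔF_B = 4.84 ln(486/653) = 4.84 × -0.29537 = -1.4296 W/m².)

ΔF_A − ΔF_B = -1.43 W/m²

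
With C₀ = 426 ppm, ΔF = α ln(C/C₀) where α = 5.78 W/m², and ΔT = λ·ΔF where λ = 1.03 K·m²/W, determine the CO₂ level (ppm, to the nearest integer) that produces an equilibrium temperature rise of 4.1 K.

C ≈ 848 ppm

Required forcing: ΔF = ΔT/λ = 4.1/1.03 = 3.9806 W/m².
Then ln(C/426) = ΔF/5.78 = 3.9806/5.78 = 0.68869.
So C = 426 × e^0.68869 = 426 × 1.99111 = 848.21 ppm.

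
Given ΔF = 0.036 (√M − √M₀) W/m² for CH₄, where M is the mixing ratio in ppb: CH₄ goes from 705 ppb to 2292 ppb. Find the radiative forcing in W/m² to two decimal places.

CH₄: 0.036 × (√2292 − √705) = 0.036 × (47.8748 − 26.5518) = 0.036 × 21.3230 = 0.7676 W/m².

ΔF = 0.77 W/m²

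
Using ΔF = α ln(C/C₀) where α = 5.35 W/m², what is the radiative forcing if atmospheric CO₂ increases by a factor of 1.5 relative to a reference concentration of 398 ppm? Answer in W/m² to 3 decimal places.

ΔF = 2.169 W/m²

Because the forcing depends only on the ratio C/C₀, the initial concentration does not enter.
ΔF = 5.35 × ln(1.5) = 5.35 × 0.40547 = 2.1693 W/m².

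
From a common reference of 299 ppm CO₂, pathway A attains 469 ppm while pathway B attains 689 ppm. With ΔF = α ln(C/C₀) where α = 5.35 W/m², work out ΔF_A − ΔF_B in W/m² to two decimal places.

ΔF_A − ΔF_B = -2.06 W/m²

ΔF_A = 5.35 ln(469/299) = 5.35 × 0.45016 = 2.4084 W/m².
ΔF_B = 5.35 ln(689/299) = 5.35 × 0.83480 = 4.4662 W/m².
Difference: 2.4084 − 4.4662 = -2.0578 W/m².
(Equivalently, ΔF_A − ΔF_B = 5.35 ln(469/689) = 5.35 × -0.38464 = -2.0578 W/m².)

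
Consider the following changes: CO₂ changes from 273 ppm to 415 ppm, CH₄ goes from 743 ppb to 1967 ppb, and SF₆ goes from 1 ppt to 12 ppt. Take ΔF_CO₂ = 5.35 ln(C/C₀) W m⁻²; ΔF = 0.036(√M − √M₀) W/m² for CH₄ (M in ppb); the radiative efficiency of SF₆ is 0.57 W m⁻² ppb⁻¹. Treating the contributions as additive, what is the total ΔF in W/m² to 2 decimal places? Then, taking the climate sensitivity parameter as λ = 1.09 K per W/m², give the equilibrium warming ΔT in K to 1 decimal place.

ΔF = 2.86 W/m²; ΔT = 3.1 K

CO₂: 5.35 × ln(415/273) = 5.35 × ln(1.52015) = 5.35 × 0.41881 = 2.2406 W/m².
CH₄: 0.036 × (√1967 − √743) = 0.036 × (44.3509 − 27.2580) = 0.036 × 17.0929 = 0.6153 W/m².
SF₆: Δ = 12 − 1 = 11 ppt = 0.011 ppb; ΔF = 0.57 × 0.011 = 0.0063 W/m².
Total ΔF = 2.2406 + 0.6153 + 0.0063 = 2.8622 W/m².
ΔT = λ ΔF = 1.09 × 2.86 = 3.1174 K.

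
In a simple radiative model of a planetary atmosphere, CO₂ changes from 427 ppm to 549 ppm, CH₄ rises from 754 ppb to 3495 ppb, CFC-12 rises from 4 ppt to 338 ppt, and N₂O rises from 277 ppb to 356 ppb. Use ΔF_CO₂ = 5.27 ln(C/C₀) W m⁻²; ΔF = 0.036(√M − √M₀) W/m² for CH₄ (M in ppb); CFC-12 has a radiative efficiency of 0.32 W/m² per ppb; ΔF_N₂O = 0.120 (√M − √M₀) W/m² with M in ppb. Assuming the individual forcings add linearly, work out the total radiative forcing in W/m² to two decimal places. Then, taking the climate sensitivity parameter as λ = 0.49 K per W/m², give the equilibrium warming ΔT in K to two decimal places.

CO₂: 5.27 × ln(549/427) = 5.27 × ln(1.28571) = 5.27 × 0.25131 = 1.3244 W/m².
CH₄: 0.036 × (√3495 − √754) = 0.036 × (59.1185 − 27.4591) = 0.036 × 31.6594 = 1.1397 W/m².
CFC-12: Δ = 338 − 4 = 334 ppt = 0.334 ppb; ΔF = 0.32 × 0.334 = 0.1069 W/m².
N₂O: 0.120 × (√356 − √277) = 0.120 × (18.8680 − 16.6433) = 0.120 × 2.2247 = 0.2670 W/m².
Total ΔF = 1.3244 + 1.1397 + 0.1069 + 0.2670 = 2.8380 W/m².
ΔT = λ ΔF = 0.49 × 2.84 = 1.3916 K.

ΔF = 2.84 W/m²; ΔT = 1.39 K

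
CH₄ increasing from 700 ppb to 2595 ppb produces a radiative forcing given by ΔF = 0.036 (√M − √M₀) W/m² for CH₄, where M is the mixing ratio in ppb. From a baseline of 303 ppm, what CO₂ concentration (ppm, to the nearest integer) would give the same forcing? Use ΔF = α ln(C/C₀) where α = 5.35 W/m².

C ≈ 357 ppm

CH₄ forcing: 0.036 × (√2595 − √700) = 0.036 × (50.9411 − 26.4575) = 0.036 × 24.4836 = 0.88141 W/m².
Set 5.35 ln(C/303) = 0.88141: ln(C/303) = 0.88141/5.35 = 0.16475, so C = 303 × e^0.16475 = 303 × 1.17910 = 357.27 ppm.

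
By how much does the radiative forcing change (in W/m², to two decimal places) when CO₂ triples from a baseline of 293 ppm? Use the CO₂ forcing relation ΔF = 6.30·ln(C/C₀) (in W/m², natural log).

Because the forcing depends only on the ratio C/C₀, the initial concentration does not enter.
ΔF = 6.30 × ln(3) = 6.30 × 1.09861 = 6.9212 W/m².

ΔF = 6.92 W/m²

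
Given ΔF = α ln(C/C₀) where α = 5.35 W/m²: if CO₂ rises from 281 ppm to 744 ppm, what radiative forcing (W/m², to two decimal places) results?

ΔF = 5.21 W/m²

CO₂ absorption bands are partially saturated, so forcing scales with the logarithm of the concentration ratio.
CO₂: 5.35 × ln(744/281) = 5.35 × ln(2.64769) = 5.35 × 0.97369 = 5.2092 W/m².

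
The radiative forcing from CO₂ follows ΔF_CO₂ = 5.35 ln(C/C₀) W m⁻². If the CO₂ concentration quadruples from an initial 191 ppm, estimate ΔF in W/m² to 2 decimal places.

ΔF = 7.42 W/m²

ΔF = 5.35 × ln(4) = 5.35 × 1.38629 = 7.4167 W/m².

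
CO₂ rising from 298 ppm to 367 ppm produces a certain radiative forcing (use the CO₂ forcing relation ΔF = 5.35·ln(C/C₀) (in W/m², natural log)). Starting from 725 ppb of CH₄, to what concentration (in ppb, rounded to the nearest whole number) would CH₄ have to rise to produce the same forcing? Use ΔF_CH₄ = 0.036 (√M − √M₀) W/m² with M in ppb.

CO₂ forcing: 5.35 × ln(367/298) = 5.35 × 0.208268 = 1.11423 W/m².
Set 0.036(√M − √725) = 1.11423: √M = 1.11423/0.036 + √725 = 30.9508 + 26.9258 = 57.8766.
M = (57.8766)² = 3349.70 ppb.

M ≈ 3350 ppb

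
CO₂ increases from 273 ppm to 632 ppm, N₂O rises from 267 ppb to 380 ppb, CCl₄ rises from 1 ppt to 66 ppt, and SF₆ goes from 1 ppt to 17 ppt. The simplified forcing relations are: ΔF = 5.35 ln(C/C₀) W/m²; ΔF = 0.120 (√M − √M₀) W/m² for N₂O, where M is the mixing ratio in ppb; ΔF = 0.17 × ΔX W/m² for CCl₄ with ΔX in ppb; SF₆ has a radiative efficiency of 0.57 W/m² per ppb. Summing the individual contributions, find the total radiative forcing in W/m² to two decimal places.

ΔF = 4.89 W/m²

CO₂: 5.35 × ln(632/273) = 5.35 × ln(2.31502) = 5.35 × 0.83942 = 4.4909 W/m².
N₂O: 0.120 × (√380 − √267) = 0.120 × (19.4936 − 16.3401) = 0.120 × 3.1535 = 0.3784 W/m².
CCl₄: Δ = 66 − 1 = 65 ppt = 0.065 ppb; ΔF = 0.17 × 0.065 = 0.0111 W/m².
SF₆: Δ = 17 − 1 = 16 ppt = 0.016 ppb; ΔF = 0.57 × 0.016 = 0.0091 W/m².
Total ΔF = 4.4909 + 0.3784 + 0.0111 + 0.0091 = 4.8895 W/m².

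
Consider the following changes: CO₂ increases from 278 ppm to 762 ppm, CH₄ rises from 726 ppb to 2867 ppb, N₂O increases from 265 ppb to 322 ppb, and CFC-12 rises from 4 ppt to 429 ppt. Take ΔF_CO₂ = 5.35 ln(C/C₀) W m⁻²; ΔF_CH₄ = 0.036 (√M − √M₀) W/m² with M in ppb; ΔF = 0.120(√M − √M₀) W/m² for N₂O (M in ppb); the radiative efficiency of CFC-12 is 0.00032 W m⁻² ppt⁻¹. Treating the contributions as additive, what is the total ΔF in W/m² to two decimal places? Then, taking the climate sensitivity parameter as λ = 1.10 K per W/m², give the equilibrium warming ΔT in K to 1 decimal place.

ΔF = 6.69 W/m²; ΔT = 7.4 K

CO₂: 5.35 × ln(762/278) = 5.35 × ln(2.74101) = 5.35 × 1.00833 = 5.3946 W/m².
CH₄: 0.036 × (√2867 − √726) = 0.036 × (53.5444 − 26.9444) = 0.036 × 26.6000 = 0.9576 W/m².
N₂O: 0.120 × (√322 − √265) = 0.120 × (17.9444 − 16.2788) = 0.120 × 1.6656 = 0.1999 W/m².
CFC-12: ΔF = 0.00032 × (429 − 4) = 0.00032 × 425 = 0.1360 W/m².
Total ΔF = 5.3946 + 0.9576 + 0.1999 + 0.1360 = 6.6881 W/m².
ΔT = λ ΔF = 1.10 × 6.69 = 7.3590 K.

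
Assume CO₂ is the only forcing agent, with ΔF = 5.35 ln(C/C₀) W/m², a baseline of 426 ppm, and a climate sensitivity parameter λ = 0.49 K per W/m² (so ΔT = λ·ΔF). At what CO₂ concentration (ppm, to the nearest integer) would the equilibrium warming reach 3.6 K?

Required forcing: ΔF = ΔT/λ = 3.6/0.49 = 7.3469 W/m².
Then ln(C/426) = ΔF/5.35 = 7.3469/5.35 = 1.37325.
So C = 426 × e^1.37325 = 426 × 3.94816 = 1681.92 ppm.

C ≈ 1682 ppm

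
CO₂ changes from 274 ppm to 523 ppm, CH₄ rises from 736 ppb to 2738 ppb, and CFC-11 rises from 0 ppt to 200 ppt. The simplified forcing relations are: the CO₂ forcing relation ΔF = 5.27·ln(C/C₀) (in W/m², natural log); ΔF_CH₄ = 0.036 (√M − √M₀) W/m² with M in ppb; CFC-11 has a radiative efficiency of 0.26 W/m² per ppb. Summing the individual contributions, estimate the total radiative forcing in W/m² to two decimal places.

ΔF = 4.37 W/m²

CO₂: 5.27 × ln(523/274) = 5.27 × ln(1.90876) = 5.27 × 0.64645 = 3.4068 W/m².
CH₄: 0.036 × (√2738 − √736) = 0.036 × (52.3259 − 27.1293) = 0.036 × 25.1966 = 0.9071 W/m².
CFC-11: Δ = 200 − 0 = 200 ppt = 0.200 ppb; ΔF = 0.26 × 0.200 = 0.0520 W/m².
Total ΔF = 3.4068 + 0.9071 + 0.0520 = 4.3659 W/m².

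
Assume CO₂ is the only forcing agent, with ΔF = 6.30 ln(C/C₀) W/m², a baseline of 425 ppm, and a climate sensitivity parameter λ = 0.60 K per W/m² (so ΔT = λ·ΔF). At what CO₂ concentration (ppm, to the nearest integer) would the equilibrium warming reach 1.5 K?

Required forcing: ΔF = ΔT/λ = 1.5/0.60 = 2.5000 W/m².
Then ln(C/425) = ΔF/6.30 = 2.5000/6.30 = 0.39683.
So C = 425 × e^0.39683 = 425 × 1.48710 = 632.02 ppm.

C ≈ 632 ppm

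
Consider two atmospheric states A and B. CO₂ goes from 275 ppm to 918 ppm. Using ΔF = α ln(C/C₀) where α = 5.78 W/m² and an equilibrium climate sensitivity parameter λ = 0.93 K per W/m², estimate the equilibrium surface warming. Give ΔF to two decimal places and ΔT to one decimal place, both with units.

CO₂: 5.78 × ln(918/275) = 5.78 × ln(3.33818) = 5.78 × 1.20543 = 6.9674 W/m².
ΔT = λ ΔF = 0.93 × 6.97 = 6.4821 K.

ΔF = 6.97 W/m²; ΔT = 6.5 K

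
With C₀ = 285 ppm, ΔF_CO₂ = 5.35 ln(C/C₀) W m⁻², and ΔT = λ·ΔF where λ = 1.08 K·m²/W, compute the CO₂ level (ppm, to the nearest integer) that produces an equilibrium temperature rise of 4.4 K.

Required forcing: ΔF = ΔT/λ = 4.4/1.08 = 4.0741 W/m².
Then ln(C/285) = ΔF/5.35 = 4.0741/5.35 = 0.76151.
So C = 285 × e^0.76151 = 285 × 2.14151 = 610.33 ppm.

C ≈ 610 ppm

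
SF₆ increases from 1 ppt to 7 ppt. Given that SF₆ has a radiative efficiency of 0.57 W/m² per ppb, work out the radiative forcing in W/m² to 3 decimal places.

ΔF = 0.003 W/m²

SF₆: Δ = 7 − 1 = 6 ppt = 0.006 ppb; ΔF = 0.57 × 0.006 = 0.0034 W/m².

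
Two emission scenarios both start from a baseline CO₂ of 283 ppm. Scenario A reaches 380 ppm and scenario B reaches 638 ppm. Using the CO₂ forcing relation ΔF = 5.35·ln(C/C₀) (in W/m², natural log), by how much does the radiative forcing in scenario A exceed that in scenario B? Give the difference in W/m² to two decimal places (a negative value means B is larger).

ΔF_A = 5.35 ln(380/283) = 5.35 × 0.29472 = 1.5768 W/m².
ΔF_B = 5.35 ln(638/283) = 5.35 × 0.81289 = 4.3490 W/m².
Difference: 1.5768 − 4.3490 = -2.7722 W/m².

ΔF_A − ΔF_B = -2.77 W/m²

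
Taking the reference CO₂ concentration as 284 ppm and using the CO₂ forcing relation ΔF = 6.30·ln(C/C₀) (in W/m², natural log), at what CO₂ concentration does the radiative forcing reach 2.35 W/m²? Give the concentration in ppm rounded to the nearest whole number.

Set 6.30 ln(C/284) = 2.35, so ln(C/284) = 2.35/6.30 = 0.37302.
Then C/284 = e^0.37302 = 1.45211, giving C = 284 × 1.45211 = 412.40 ppm.

C ≈ 412 ppm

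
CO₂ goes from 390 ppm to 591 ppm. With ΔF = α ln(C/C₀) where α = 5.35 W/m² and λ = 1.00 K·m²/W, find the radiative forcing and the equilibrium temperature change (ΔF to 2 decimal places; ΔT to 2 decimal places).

ΔF = 2.22 W/m²; ΔT = 2.22 K

CO₂: 5.35 × ln(591/390) = 5.35 × ln(1.51538) = 5.35 × 0.41567 = 2.2238 W/m².
ΔT = λ ΔF = 1.00 × 2.22 = 2.2200 K.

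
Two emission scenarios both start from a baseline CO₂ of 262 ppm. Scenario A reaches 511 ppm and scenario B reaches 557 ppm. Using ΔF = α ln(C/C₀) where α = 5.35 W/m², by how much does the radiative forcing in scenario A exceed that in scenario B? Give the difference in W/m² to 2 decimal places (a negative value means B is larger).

ΔF_A = 5.35 ln(511/262) = 5.35 × 0.66803 = 3.5740 W/m².
ΔF_B = 5.35 ln(557/262) = 5.35 × 0.75422 = 4.0351 W/m².
Difference: 3.5740 − 4.0351 = -0.4611 W/m².

ΔF_A − ΔF_B = -0.46 W/m²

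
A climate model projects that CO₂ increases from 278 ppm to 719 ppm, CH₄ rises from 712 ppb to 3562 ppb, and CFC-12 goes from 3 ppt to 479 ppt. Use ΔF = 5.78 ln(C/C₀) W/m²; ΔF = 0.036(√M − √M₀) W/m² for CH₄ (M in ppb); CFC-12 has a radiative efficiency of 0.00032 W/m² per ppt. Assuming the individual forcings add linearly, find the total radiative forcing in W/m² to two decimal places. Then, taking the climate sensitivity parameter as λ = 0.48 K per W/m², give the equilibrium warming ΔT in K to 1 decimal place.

ΔF = 6.83 W/m²; ΔT = 3.3 K

CO₂: 5.78 × ln(719/278) = 5.78 × ln(2.58633) = 5.78 × 0.95024 = 5.4924 W/m².
CH₄: 0.036 × (√3562 − √712) = 0.036 × (59.6825 − 26.6833) = 0.036 × 32.9992 = 1.1880 W/m².
CFC-12: ΔF = 0.00032 × (479 − 3) = 0.00032 × 476 = 0.1523 W/m².
Total ΔF = 5.4924 + 1.1880 + 0.1523 = 6.8327 W/m².
ΔT = λ ΔF = 0.48 × 6.83 = 3.2784 K.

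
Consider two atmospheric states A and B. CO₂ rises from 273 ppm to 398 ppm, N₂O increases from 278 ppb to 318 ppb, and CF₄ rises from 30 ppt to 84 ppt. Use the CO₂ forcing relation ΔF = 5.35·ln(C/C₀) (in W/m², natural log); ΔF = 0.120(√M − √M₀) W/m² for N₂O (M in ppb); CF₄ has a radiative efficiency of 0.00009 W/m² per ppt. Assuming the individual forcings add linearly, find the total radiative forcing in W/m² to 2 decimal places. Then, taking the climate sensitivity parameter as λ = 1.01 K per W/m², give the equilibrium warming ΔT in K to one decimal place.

CO₂: 5.35 × ln(398/273) = 5.35 × ln(1.45788) = 5.35 × 0.37698 = 2.0168 W/m².
N₂O: 0.120 × (√318 − √278) = 0.120 × (17.8326 − 16.6733) = 0.120 × 1.1593 = 0.1391 W/m².
CF₄: ΔF = 0.00009 × (84 − 30) = 0.00009 × 54 = 0.0049 W/m².
Total ΔF = 2.0168 + 0.1391 + 0.0049 = 2.1608 W/m².
ΔT = λ ΔF = 1.01 × 2.16 = 2.1816 K.

ΔF = 2.16 W/m²; ΔT = 2.2 K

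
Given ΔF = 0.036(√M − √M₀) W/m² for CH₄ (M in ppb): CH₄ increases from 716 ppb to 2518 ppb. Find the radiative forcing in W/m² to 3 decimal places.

CH₄: 0.036 × (√2518 − √716) = 0.036 × (50.1797 − 26.7582) = 0.036 × 23.4215 = 0.8432 W/m².

ΔF = 0.843 W/m²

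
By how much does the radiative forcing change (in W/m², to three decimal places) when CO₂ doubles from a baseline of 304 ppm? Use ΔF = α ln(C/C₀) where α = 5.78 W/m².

Because the forcing depends only on the ratio C/C₀, the initial concentration does not enter.
ΔF = 5.78 × ln(2) = 5.78 × 0.69315 = 4.0064 W/m².

ΔF = 4.006 W/m²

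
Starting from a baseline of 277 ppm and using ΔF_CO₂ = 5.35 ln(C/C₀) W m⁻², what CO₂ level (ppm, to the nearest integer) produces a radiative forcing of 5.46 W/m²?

C ≈ 769 ppm

Set 5.35 ln(C/277) = 5.46, so ln(C/277) = 5.46/5.35 = 1.02056.
Then C/277 = e^1.02056 = 2.77475, giving C = 277 × 2.77475 = 768.61 ppm.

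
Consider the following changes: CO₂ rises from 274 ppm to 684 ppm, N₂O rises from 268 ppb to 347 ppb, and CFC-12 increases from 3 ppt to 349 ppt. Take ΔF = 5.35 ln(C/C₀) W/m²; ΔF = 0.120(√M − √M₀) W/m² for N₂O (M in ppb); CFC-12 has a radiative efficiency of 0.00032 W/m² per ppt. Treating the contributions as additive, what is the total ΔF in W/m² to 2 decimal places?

ΔF = 5.28 W/m²

CO₂: 5.35 × ln(684/274) = 5.35 × ln(2.49635) = 5.35 × 0.91483 = 4.8943 W/m².
N₂O: 0.120 × (√347 − √268) = 0.120 × (18.6279 − 16.3707) = 0.120 × 2.2572 = 0.2709 W/m².
CFC-12: ΔF = 0.00032 × (349 − 3) = 0.00032 × 346 = 0.1107 W/m².
Total ΔF = 4.8943 + 0.2709 + 0.1107 = 5.2759 W/m².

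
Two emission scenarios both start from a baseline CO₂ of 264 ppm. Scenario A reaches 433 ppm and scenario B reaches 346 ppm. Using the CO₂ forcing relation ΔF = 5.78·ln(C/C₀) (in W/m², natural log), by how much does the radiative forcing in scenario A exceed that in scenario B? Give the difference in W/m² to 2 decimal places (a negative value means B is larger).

ΔF_A = 5.78 ln(433/264) = 5.78 × 0.49479 = 2.8599 W/m².
ΔF_B = 5.78 ln(346/264) = 5.78 × 0.27049 = 1.5634 W/m².
Difference: 2.8599 − 1.5634 = 1.2965 W/m².

ΔF_A − ΔF_B = 1.30 W/m²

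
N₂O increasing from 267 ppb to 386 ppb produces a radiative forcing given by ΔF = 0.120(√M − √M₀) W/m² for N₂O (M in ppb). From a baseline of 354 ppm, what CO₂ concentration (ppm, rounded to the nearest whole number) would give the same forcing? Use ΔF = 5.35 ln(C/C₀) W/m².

C ≈ 381 ppm

N₂O forcing: 0.120 × (√386 − √267) = 0.120 × (19.6469 − 16.3401) = 0.120 × 3.3068 = 0.39682 W/m².
Set 5.35 ln(C/354) = 0.39682: ln(C/354) = 0.39682/5.35 = 0.07417, so C = 354 × e^0.07417 = 354 × 1.07699 = 381.25 ppm.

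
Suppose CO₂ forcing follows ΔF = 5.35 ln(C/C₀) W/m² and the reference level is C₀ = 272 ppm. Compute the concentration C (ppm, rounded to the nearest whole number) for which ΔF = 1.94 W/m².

Set 5.35 ln(C/272) = 1.94, so ln(C/272) = 1.94/5.35 = 0.36262.
Then C/272 = e^0.36262 = 1.43709, giving C = 272 × 1.43709 = 390.89 ppm.

C ≈ 391 ppm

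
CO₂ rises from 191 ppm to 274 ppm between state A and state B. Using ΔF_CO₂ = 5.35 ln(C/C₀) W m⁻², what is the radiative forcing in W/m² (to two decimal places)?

ΔF = 1.93 W/m²

CO₂: 5.35 × ln(274/191) = 5.35 × ln(1.43455) = 5.35 × 0.36085 = 1.9305 W/m².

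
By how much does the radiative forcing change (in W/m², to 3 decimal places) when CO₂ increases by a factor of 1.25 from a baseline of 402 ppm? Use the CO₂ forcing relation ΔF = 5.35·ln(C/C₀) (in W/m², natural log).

ΔF = 5.35 × ln(1.25) = 5.35 × 0.22314 = 1.1938 W/m².

ΔF = 1.194 W/m²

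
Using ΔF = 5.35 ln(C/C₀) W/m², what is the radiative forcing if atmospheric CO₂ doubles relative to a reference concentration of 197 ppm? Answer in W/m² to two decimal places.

ΔF = 5.35 × ln(2) = 5.35 × 0.69315 = 3.7084 W/m².

ΔF = 3.71 W/m²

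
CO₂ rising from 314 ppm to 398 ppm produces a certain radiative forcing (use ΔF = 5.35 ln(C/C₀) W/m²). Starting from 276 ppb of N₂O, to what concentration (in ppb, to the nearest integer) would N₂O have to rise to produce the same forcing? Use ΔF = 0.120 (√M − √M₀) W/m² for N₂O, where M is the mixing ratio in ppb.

CO₂ forcing: 5.35 × ln(398/314) = 5.35 × 0.237059 = 1.26827 W/m².
Set 0.120(√M − √276) = 1.26827: √M = 1.26827/0.120 + √276 = 10.5689 + 16.6132 = 27.1821.
M = (27.1821)² = 738.87 ppb.

M ≈ 739 ppb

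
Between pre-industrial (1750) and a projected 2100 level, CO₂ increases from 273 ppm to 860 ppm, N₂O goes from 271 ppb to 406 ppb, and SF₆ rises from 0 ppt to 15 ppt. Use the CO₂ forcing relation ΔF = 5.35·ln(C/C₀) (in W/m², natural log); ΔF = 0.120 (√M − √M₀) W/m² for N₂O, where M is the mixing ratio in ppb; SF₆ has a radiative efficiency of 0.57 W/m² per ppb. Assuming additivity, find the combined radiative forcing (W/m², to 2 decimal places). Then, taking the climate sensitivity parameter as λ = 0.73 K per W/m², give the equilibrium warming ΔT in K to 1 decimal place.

CO₂: 5.35 × ln(860/273) = 5.35 × ln(3.15018) = 5.35 × 1.14746 = 6.1389 W/m².
N₂O: 0.120 × (√406 − √271) = 0.120 × (20.1494 − 16.4621) = 0.120 × 3.6873 = 0.4425 W/m².
SF₆: Δ = 15 − 0 = 15 ppt = 0.015 ppb; ΔF = 0.57 × 0.015 = 0.0086 W/m².
Total ΔF = 6.1389 + 0.4425 + 0.0086 = 6.5900 W/m².
ΔT = λ ΔF = 0.73 × 6.59 = 4.8107 K.

ΔF = 6.59 W/m²; ΔT = 4.8 K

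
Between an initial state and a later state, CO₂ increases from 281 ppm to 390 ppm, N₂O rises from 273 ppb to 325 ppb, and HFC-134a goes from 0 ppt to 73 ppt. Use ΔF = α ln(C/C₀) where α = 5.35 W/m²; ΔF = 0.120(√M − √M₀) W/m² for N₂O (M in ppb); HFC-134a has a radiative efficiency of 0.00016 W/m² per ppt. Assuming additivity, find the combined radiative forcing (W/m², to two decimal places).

ΔF = 1.95 W/m²

CO₂: 5.35 × ln(390/281) = 5.35 × ln(1.38790) = 5.35 × 0.32779 = 1.7537 W/m².
N₂O: 0.120 × (√325 − √273) = 0.120 × (18.0278 − 16.5227) = 0.120 × 1.5051 = 0.1806 W/m².
HFC-134a: ΔF = 0.00016 × (73 − 0) = 0.00016 × 73 = 0.0117 W/m².
Total ΔF = 1.7537 + 0.1806 + 0.0117 = 1.9460 W/m².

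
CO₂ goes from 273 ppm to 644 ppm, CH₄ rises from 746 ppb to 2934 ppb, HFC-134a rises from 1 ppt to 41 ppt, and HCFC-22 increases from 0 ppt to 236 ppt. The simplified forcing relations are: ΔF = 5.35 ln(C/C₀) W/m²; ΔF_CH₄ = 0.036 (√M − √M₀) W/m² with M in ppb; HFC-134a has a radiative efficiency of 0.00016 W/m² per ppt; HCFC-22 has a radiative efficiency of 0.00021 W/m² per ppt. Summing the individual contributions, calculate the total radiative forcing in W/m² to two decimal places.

ΔF = 5.61 W/m²

CO₂: 5.35 × ln(644/273) = 5.35 × ln(2.35897) = 5.35 × 0.85823 = 4.5915 W/m².
CH₄: 0.036 × (√2934 − √746) = 0.036 × (54.1664 − 27.3130) = 0.036 × 26.8534 = 0.9667 W/m².
HFC-134a: ΔF = 0.00016 × (41 − 1) = 0.00016 × 40 = 0.0064 W/m².
HCFC-22: ΔF = 0.00021 × (236 − 0) = 0.00021 × 236 = 0.0496 W/m².
Total ΔF = 4.5915 + 0.9667 + 0.0064 + 0.0496 = 5.6142 W/m².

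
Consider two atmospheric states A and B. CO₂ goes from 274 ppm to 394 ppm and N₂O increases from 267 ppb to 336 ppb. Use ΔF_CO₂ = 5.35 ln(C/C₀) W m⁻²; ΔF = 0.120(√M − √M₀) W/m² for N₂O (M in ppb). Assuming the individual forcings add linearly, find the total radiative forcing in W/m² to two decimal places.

CO₂: 5.35 × ln(394/274) = 5.35 × ln(1.43796) = 5.35 × 0.36323 = 1.9433 W/m².
N₂O: 0.120 × (√336 − √267) = 0.120 × (18.3303 − 16.3401) = 0.120 × 1.9902 = 0.2388 W/m².
Total ΔF = 1.9433 + 0.2388 = 2.1821 W/m².

ΔF = 2.18 W/m²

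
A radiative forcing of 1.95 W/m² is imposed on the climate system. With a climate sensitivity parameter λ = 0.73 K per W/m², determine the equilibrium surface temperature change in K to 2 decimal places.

ΔT = 1.42 K

ΔT = λ ΔF = 0.73 × 1.95 = 1.4235 K.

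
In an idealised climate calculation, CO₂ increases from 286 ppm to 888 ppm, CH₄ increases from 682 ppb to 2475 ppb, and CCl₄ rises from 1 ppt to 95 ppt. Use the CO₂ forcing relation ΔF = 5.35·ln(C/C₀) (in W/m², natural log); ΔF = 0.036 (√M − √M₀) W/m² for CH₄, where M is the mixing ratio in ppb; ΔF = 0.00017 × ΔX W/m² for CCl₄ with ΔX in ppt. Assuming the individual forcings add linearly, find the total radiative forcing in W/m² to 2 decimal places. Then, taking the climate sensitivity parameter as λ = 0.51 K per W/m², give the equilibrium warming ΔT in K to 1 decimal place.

CO₂: 5.35 × ln(888/286) = 5.35 × ln(3.10490) = 5.35 × 1.13298 = 6.0614 W/m².
CH₄: 0.036 × (√2475 − √682) = 0.036 × (49.7494 − 26.1151) = 0.036 × 23.6343 = 0.8508 W/m².
CCl₄: ΔF = 0.00017 × (95 − 1) = 0.00017 × 94 = 0.0160 W/m².
Total ΔF = 6.0614 + 0.8508 + 0.0160 = 6.9282 W/m².
ΔT = λ ΔF = 0.51 × 6.93 = 3.5343 K.

ΔF = 6.93 W/m²; ΔT = 3.5 K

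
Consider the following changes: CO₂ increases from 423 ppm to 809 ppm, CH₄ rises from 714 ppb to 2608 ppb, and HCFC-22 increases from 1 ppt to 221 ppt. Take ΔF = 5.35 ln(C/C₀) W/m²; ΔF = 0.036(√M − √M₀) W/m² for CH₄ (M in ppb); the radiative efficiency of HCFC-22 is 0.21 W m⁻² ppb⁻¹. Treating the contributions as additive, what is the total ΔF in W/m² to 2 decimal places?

CO₂: 5.35 × ln(809/423) = 5.35 × ln(1.91253) = 5.35 × 0.64843 = 3.4691 W/m².
CH₄: 0.036 × (√2608 − √714) = 0.036 × (51.0686 − 26.7208) = 0.036 × 24.3478 = 0.8765 W/m².
HCFC-22: Δ = 221 − 1 = 220 ppt = 0.220 ppb; ΔF = 0.21 × 0.220 = 0.0462 W/m².
Total ΔF = 3.4691 + 0.8765 + 0.0462 = 4.3918 W/m².

ΔF = 4.39 W/m²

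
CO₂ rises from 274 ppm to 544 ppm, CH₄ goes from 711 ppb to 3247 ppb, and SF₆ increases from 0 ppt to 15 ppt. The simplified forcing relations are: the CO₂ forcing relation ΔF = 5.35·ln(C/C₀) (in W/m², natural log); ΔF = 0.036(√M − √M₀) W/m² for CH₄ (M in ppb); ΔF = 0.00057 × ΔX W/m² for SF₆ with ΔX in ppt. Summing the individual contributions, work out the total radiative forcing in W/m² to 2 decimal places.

ΔF = 4.77 W/m²

CO₂: 5.35 × ln(544/274) = 5.35 × ln(1.98540) = 5.35 × 0.68582 = 3.6691 W/m².
CH₄: 0.036 × (√3247 − √711) = 0.036 × (56.9825 − 26.6646) = 0.036 × 30.3179 = 1.0914 W/m².
SF₆: ΔF = 0.00057 × (15 − 0) = 0.00057 × 15 = 0.0086 W/m².
Total ΔF = 3.6691 + 1.0914 + 0.0086 = 4.7691 W/m².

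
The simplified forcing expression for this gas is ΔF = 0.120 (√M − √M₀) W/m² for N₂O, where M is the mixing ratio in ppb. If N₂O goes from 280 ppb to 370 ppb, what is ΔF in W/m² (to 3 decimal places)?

ΔF = 0.300 W/m²

N₂O: 0.120 × (√370 − √280) = 0.120 × (19.2354 − 16.7332) = 0.120 × 2.5022 = 0.3003 W/m².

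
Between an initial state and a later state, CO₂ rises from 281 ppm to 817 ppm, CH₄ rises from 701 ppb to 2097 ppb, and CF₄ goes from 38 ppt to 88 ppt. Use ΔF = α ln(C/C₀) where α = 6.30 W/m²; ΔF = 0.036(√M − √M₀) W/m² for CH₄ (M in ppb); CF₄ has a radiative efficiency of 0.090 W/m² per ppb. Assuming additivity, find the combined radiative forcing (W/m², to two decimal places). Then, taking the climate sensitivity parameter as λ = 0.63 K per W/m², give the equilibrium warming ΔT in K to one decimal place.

ΔF = 7.42 W/m²; ΔT = 4.7 K

CO₂: 6.30 × ln(817/281) = 6.30 × ln(2.90747) = 6.30 × 1.06728 = 6.7239 W/m².
CH₄: 0.036 × (√2097 − √701) = 0.036 × (45.7930 − 26.4764) = 0.036 × 19.3166 = 0.6954 W/m².
CF₄: Δ = 88 − 38 = 50 ppt = 0.050 ppb; ΔF = 0.090 × 0.050 = 0.0045 W/m².
Total ΔF = 6.7239 + 0.6954 + 0.0045 = 7.4238 W/m².
ΔT = λ ΔF = 0.63 × 7.42 = 4.6746 K.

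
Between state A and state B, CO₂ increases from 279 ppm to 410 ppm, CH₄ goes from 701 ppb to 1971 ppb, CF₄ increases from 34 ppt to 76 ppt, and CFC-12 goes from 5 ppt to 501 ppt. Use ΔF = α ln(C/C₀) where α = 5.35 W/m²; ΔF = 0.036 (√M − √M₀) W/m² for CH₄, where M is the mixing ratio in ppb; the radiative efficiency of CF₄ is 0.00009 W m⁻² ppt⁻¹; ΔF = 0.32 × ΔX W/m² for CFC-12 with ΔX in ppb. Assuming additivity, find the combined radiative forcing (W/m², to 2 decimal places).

ΔF = 2.87 W/m²

CO₂: 5.35 × ln(410/279) = 5.35 × ln(1.46953) = 5.35 × 0.38494 = 2.0594 W/m².
CH₄: 0.036 × (√1971 − √701) = 0.036 × (44.3959 − 26.4764) = 0.036 × 17.9195 = 0.6451 W/m².
CF₄: ΔF = 0.00009 × (76 − 34) = 0.00009 × 42 = 0.0038 W/m².
CFC-12: Δ = 501 − 5 = 496 ppt = 0.496 ppb; ΔF = 0.32 × 0.496 = 0.1587 W/m².
Total ΔF = 2.0594 + 0.6451 + 0.0038 + 0.1587 = 2.8670 W/m².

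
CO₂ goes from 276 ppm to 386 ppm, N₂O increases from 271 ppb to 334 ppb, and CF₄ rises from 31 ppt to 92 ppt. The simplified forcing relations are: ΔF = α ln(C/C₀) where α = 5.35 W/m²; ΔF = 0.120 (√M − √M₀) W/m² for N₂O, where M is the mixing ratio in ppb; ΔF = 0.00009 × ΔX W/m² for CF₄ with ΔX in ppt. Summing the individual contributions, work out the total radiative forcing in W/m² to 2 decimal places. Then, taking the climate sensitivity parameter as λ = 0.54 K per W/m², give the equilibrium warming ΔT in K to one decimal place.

CO₂: 5.35 × ln(386/276) = 5.35 × ln(1.39855) = 5.35 × 0.33544 = 1.7946 W/m².
N₂O: 0.120 × (√334 − √271) = 0.120 × (18.2757 − 16.4621) = 0.120 × 1.8136 = 0.2176 W/m².
CF₄: ΔF = 0.00009 × (92 − 31) = 0.00009 × 61 = 0.0055 W/m².
Total ΔF = 1.7946 + 0.2176 + 0.0055 = 2.0177 W/m².
ΔT = λ ΔF = 0.54 × 2.02 = 1.0908 K.

ΔF = 2.02 W/m²; ΔT = 1.1 K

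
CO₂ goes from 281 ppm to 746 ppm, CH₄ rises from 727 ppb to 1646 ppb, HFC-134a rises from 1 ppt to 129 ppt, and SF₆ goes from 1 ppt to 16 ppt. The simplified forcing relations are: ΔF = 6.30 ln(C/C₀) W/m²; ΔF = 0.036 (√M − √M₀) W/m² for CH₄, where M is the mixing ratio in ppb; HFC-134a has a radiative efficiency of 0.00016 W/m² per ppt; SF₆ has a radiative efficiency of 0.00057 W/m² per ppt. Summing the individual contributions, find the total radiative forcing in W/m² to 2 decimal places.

ΔF = 6.67 W/m²

CO₂: 6.30 × ln(746/281) = 6.30 × ln(2.65480) = 6.30 × 0.97637 = 6.1511 W/m².
CH₄: 0.036 × (√1646 − √727) = 0.036 × (40.5709 − 26.9629) = 0.036 × 13.6080 = 0.4899 W/m².
HFC-134a: ΔF = 0.00016 × (129 − 1) = 0.00016 × 128 = 0.0205 W/m².
SF₆: ΔF = 0.00057 × (16 − 1) = 0.00057 × 15 = 0.0086 W/m².
Total ΔF = 6.1511 + 0.4899 + 0.0205 + 0.0086 = 6.6701 W/m².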